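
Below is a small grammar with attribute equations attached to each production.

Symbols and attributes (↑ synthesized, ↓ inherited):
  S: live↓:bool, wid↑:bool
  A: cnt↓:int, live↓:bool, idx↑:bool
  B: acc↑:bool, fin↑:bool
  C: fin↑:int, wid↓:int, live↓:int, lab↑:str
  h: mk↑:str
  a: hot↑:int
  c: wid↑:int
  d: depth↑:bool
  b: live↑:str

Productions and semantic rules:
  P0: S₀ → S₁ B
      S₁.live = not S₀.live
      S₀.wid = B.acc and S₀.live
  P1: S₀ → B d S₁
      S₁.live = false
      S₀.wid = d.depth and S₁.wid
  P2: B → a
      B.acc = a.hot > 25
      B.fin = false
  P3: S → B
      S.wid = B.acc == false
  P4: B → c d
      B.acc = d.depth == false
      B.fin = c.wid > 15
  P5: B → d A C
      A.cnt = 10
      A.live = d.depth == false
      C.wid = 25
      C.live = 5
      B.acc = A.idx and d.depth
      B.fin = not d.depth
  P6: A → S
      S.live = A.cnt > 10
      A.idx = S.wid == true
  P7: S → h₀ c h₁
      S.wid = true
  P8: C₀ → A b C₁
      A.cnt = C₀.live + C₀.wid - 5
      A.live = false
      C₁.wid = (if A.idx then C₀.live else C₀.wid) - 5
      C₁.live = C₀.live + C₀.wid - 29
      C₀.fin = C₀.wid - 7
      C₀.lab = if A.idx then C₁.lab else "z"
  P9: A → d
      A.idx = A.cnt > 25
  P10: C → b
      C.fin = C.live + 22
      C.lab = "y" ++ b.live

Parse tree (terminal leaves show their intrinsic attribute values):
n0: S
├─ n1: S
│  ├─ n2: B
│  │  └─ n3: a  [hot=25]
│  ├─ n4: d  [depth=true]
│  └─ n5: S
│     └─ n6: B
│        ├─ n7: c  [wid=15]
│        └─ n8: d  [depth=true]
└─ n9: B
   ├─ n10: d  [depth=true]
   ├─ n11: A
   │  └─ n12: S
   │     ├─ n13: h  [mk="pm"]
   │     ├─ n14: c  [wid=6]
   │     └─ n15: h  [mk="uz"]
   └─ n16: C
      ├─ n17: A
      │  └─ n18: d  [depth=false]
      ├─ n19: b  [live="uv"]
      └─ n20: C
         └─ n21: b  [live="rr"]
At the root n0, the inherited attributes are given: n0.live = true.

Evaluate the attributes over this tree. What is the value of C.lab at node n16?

1. n0.live = true  [given at root]
2. n1.live = false  [not S₀.live]
3. n3.hot = 25  [terminal]
4. n2.acc = false  [a.hot > 25]
5. n2.fin = false  [false]
6. n4.depth = true  [terminal]
7. n5.live = false  [false]
8. n7.wid = 15  [terminal]
9. n8.depth = true  [terminal]
10. n6.acc = false  [d.depth == false]
11. n6.fin = false  [c.wid > 15]
12. n5.wid = true  [B.acc == false]
13. n1.wid = true  [d.depth and S₁.wid]
14. n10.depth = true  [terminal]
15. n11.cnt = 10  [10]
16. n11.live = false  [d.depth == false]
17. n12.live = false  [A.cnt > 10]
18. n13.mk = "pm"  [terminal]
19. n14.wid = 6  [terminal]
20. n15.mk = "uz"  [terminal]
21. n12.wid = true  [true]
22. n11.idx = true  [S.wid == true]
23. n16.wid = 25  [25]
24. n16.live = 5  [5]
25. n17.cnt = 25  [C₀.live + C₀.wid - 5]
26. n17.live = false  [false]
27. n18.depth = false  [terminal]
28. n17.idx = false  [A.cnt > 25]
29. n19.live = "uv"  [terminal]
30. n20.wid = 20  [(if A.idx then C₀.live else C₀.wid) - 5]
31. n20.live = 1  [C₀.live + C₀.wid - 29]
32. n21.live = "rr"  [terminal]
33. n20.fin = 23  [C.live + 22]
34. n20.lab = "yrr"  ["y" ++ b.live]
35. n16.fin = 18  [C₀.wid - 7]
36. n16.lab = "z"  [if A.idx then C₁.lab else "z"]
37. n9.acc = true  [A.idx and d.depth]
38. n9.fin = false  [not d.depth]
39. n0.wid = true  [B.acc and S₀.live]

"z"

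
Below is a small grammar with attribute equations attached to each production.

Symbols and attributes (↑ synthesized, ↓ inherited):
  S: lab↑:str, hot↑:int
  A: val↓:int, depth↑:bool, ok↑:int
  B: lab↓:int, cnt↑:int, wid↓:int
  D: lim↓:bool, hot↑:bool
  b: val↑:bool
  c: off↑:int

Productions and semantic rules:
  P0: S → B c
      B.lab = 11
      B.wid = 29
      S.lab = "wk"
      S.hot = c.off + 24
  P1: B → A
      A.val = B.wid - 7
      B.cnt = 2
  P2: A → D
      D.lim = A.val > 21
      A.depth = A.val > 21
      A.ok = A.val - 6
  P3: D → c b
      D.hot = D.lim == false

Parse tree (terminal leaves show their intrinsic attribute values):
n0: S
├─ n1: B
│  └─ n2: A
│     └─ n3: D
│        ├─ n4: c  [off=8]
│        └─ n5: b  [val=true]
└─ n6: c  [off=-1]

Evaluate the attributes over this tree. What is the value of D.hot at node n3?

false

1. n1.lab = 11  [11]
2. n1.wid = 29  [29]
3. n2.val = 22  [B.wid - 7]
4. n3.lim = true  [A.val > 21]
5. n4.off = 8  [terminal]
6. n5.val = true  [terminal]
7. n3.hot = false  [D.lim == false]
8. n2.depth = true  [A.val > 21]
9. n2.ok = 16  [A.val - 6]
10. n1.cnt = 2  [2]
11. n6.off = -1  [terminal]
12. n0.lab = "wk"  ["wk"]
13. n0.hot = 23  [c.off + 24]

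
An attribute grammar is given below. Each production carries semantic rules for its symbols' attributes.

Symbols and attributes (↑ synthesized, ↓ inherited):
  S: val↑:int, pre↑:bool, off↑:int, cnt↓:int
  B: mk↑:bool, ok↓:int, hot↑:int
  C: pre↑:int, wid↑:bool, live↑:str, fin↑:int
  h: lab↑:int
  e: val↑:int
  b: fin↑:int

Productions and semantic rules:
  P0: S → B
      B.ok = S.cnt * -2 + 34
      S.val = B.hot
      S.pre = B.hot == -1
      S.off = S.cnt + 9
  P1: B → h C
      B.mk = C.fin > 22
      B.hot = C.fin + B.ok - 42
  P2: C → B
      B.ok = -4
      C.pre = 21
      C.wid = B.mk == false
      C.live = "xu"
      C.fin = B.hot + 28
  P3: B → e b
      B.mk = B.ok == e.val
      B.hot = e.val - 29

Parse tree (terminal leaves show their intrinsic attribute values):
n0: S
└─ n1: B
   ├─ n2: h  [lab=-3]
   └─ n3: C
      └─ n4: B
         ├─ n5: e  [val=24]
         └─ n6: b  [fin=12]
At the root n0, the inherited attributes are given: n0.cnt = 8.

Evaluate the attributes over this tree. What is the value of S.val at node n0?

1. n0.cnt = 8  [given at root]
2. n1.ok = 18  [S.cnt * -2 + 34]
3. n2.lab = -3  [terminal]
4. n4.ok = -4  [-4]
5. n5.val = 24  [terminal]
6. n6.fin = 12  [terminal]
7. n4.mk = false  [B.ok == e.val]
8. n4.hot = -5  [e.val - 29]
9. n3.pre = 21  [21]
10. n3.wid = true  [B.mk == false]
11. n3.live = "xu"  ["xu"]
12. n3.fin = 23  [B.hot + 28]
13. n1.mk = true  [C.fin > 22]
14. n1.hot = -1  [C.fin + B.ok - 42]
15. n0.val = -1  [B.hot]
16. n0.pre = true  [B.hot == -1]
17. n0.off = 17  [S.cnt + 9]

-1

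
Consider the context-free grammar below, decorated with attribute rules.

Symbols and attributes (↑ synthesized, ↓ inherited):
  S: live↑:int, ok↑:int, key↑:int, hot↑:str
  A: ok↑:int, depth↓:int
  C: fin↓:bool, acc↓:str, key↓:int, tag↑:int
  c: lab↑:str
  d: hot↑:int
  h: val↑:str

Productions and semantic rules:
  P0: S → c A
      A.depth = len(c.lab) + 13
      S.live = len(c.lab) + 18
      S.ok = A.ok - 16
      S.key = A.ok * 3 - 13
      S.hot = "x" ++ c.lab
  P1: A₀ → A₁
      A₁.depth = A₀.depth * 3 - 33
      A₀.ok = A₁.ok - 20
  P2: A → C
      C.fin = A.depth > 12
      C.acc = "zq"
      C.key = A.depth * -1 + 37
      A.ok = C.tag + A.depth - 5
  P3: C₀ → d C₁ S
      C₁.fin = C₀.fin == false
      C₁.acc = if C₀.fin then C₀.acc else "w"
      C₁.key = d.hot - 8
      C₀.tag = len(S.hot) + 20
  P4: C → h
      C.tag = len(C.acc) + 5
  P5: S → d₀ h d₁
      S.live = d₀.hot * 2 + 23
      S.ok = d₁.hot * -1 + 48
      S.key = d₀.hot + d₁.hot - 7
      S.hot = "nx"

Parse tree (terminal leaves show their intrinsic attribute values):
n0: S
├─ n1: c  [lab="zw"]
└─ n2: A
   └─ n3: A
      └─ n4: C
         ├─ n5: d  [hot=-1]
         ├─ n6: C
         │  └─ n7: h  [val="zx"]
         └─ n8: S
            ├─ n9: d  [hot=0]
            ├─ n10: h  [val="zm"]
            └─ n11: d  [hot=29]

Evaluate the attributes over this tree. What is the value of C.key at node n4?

25

1. n1.lab = "zw"  [terminal]
2. n2.depth = 15  [len(c.lab) + 13]
3. n3.depth = 12  [A₀.depth * 3 - 33]
4. n4.fin = false  [A.depth > 12]
5. n4.acc = "zq"  ["zq"]
6. n4.key = 25  [A.depth * -1 + 37]
7. n5.hot = -1  [terminal]
8. n6.fin = true  [C₀.fin == false]
9. n6.acc = "w"  [if C₀.fin then C₀.acc else "w"]
10. n6.key = -9  [d.hot - 8]
11. n7.val = "zx"  [terminal]
12. n6.tag = 6  [len(C.acc) + 5]
13. n9.hot = 0  [terminal]
14. n10.val = "zm"  [terminal]
15. n11.hot = 29  [terminal]
16. n8.live = 23  [d₀.hot * 2 + 23]
17. n8.ok = 19  [d₁.hot * -1 + 48]
18. n8.key = 22  [d₀.hot + d₁.hot - 7]
19. n8.hot = "nx"  ["nx"]
20. n4.tag = 22  [len(S.hot) + 20]
21. n3.ok = 29  [C.tag + A.depth - 5]
22. n2.ok = 9  [A₁.ok - 20]
23. n0.live = 20  [len(c.lab) + 18]
24. n0.ok = -7  [A.ok - 16]
25. n0.key = 14  [A.ok * 3 - 13]
26. n0.hot = "xzw"  ["x" ++ c.lab]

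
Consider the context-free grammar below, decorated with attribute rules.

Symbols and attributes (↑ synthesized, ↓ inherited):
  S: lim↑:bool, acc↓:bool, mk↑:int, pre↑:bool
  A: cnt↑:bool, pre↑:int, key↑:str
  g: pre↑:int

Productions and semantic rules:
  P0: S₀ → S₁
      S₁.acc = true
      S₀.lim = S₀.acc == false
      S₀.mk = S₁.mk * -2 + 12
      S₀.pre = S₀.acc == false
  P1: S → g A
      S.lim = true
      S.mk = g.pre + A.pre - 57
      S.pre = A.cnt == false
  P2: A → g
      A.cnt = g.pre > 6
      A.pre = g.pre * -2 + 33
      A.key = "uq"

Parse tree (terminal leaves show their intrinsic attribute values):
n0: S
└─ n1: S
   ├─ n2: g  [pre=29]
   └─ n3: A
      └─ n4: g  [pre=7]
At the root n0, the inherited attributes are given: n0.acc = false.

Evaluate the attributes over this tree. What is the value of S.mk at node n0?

30

1. n0.acc = false  [given at root]
2. n1.acc = true  [true]
3. n2.pre = 29  [terminal]
4. n4.pre = 7  [terminal]
5. n3.cnt = true  [g.pre > 6]
6. n3.pre = 19  [g.pre * -2 + 33]
7. n3.key = "uq"  ["uq"]
8. n1.lim = true  [true]
9. n1.mk = -9  [g.pre + A.pre - 57]
10. n1.pre = false  [A.cnt == false]
11. n0.lim = true  [S₀.acc == false]
12. n0.mk = 30  [S₁.mk * -2 + 12]
13. n0.pre = true  [S₀.acc == false]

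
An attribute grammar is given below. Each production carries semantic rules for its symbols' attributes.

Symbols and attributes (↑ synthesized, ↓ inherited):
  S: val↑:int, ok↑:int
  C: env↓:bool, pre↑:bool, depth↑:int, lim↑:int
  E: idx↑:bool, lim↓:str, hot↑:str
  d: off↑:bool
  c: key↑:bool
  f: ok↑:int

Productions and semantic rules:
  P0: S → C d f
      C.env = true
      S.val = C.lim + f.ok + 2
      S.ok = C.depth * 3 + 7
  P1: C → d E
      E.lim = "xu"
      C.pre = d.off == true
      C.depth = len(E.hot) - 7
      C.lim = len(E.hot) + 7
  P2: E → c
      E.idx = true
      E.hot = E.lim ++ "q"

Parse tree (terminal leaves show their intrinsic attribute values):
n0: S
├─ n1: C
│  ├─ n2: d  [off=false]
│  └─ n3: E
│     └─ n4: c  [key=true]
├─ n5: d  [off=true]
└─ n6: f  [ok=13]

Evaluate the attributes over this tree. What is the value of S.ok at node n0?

1. n1.env = true  [true]
2. n2.off = false  [terminal]
3. n3.lim = "xu"  ["xu"]
4. n4.key = true  [terminal]
5. n3.idx = true  [true]
6. n3.hot = "xuq"  [E.lim ++ "q"]
7. n1.pre = false  [d.off == true]
8. n1.depth = -4  [len(E.hot) - 7]
9. n1.lim = 10  [len(E.hot) + 7]
10. n5.off = true  [terminal]
11. n6.ok = 13  [terminal]
12. n0.val = 25  [C.lim + f.ok + 2]
13. n0.ok = -5  [C.depth * 3 + 7]

-5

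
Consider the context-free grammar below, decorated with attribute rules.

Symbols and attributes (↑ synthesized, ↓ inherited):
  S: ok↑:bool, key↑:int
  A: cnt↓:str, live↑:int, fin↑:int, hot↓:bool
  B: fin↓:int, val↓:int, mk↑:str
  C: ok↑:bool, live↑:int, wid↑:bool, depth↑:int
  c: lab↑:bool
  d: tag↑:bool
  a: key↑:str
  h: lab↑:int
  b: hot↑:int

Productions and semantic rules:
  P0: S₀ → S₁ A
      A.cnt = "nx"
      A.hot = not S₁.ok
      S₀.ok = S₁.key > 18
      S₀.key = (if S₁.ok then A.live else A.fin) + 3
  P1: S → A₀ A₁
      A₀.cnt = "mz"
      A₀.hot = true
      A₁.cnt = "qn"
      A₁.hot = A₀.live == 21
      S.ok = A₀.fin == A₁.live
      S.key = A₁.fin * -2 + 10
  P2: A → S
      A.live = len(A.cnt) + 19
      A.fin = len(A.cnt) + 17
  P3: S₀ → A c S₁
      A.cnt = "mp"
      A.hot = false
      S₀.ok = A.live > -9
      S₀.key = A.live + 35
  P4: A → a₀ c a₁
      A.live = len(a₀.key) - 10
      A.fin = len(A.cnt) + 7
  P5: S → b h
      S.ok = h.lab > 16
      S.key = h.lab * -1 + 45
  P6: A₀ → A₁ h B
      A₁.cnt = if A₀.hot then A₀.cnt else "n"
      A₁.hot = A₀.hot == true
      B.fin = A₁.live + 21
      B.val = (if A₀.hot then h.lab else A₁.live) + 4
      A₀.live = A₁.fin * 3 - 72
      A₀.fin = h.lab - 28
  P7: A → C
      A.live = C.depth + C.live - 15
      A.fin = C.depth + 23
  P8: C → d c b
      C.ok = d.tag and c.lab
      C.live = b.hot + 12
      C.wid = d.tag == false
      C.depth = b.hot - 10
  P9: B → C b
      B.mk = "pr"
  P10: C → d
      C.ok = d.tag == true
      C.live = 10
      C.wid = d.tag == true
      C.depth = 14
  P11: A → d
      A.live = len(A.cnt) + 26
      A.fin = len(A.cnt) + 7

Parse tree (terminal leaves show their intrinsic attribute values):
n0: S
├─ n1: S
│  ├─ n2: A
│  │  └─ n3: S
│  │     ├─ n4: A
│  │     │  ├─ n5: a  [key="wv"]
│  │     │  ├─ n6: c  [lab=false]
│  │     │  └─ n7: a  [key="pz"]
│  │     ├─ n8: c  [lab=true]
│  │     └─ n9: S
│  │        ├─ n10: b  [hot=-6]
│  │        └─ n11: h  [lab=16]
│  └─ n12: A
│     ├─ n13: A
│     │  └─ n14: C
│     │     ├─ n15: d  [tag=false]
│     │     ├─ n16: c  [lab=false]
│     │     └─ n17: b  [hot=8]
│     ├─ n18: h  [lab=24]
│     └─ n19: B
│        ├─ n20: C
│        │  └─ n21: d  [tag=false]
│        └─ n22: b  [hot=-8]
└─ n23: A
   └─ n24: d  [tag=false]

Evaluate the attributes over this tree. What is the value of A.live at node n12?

1. n2.cnt = "mz"  ["mz"]
2. n2.hot = true  [true]
3. n4.cnt = "mp"  ["mp"]
4. n4.hot = false  [false]
5. n5.key = "wv"  [terminal]
6. n6.lab = false  [terminal]
7. n7.key = "pz"  [terminal]
8. n4.live = -8  [len(a₀.key) - 10]
9. n4.fin = 9  [len(A.cnt) + 7]
10. n8.lab = true  [terminal]
11. n10.hot = -6  [terminal]
12. n11.lab = 16  [terminal]
13. n9.ok = false  [h.lab > 16]
14. n9.key = 29  [h.lab * -1 + 45]
15. n3.ok = true  [A.live > -9]
16. n3.key = 27  [A.live + 35]
17. n2.live = 21  [len(A.cnt) + 19]
18. n2.fin = 19  [len(A.cnt) + 17]
19. n12.cnt = "qn"  ["qn"]
20. n12.hot = true  [A₀.live == 21]
21. n13.cnt = "qn"  [if A₀.hot then A₀.cnt else "n"]
22. n13.hot = true  [A₀.hot == true]
23. n15.tag = false  [terminal]
24. n16.lab = false  [terminal]
25. n17.hot = 8  [terminal]
26. n14.ok = false  [d.tag and c.lab]
27. n14.live = 20  [b.hot + 12]
28. n14.wid = true  [d.tag == false]
29. n14.depth = -2  [b.hot - 10]
30. n13.live = 3  [C.depth + C.live - 15]
31. n13.fin = 21  [C.depth + 23]
32. n18.lab = 24  [terminal]
33. n19.fin = 24  [A₁.live + 21]
34. n19.val = 28  [(if A₀.hot then h.lab else A₁.live) + 4]
35. n21.tag = false  [terminal]
36. n20.ok = false  [d.tag == true]
37. n20.live = 10  [10]
38. n20.wid = false  [d.tag == true]
39. n20.depth = 14  [14]
40. n22.hot = -8  [terminal]
41. n19.mk = "pr"  ["pr"]
42. n12.live = -9  [A₁.fin * 3 - 72]
43. n12.fin = -4  [h.lab - 28]
44. n1.ok = false  [A₀.fin == A₁.live]
45. n1.key = 18  [A₁.fin * -2 + 10]
46. n23.cnt = "nx"  ["nx"]
47. n23.hot = true  [not S₁.ok]
48. n24.tag = false  [terminal]
49. n23.live = 28  [len(A.cnt) + 26]
50. n23.fin = 9  [len(A.cnt) + 7]
51. n0.ok = false  [S₁.key > 18]
52. n0.key = 12  [(if S₁.ok then A.live else A.fin) + 3]

-9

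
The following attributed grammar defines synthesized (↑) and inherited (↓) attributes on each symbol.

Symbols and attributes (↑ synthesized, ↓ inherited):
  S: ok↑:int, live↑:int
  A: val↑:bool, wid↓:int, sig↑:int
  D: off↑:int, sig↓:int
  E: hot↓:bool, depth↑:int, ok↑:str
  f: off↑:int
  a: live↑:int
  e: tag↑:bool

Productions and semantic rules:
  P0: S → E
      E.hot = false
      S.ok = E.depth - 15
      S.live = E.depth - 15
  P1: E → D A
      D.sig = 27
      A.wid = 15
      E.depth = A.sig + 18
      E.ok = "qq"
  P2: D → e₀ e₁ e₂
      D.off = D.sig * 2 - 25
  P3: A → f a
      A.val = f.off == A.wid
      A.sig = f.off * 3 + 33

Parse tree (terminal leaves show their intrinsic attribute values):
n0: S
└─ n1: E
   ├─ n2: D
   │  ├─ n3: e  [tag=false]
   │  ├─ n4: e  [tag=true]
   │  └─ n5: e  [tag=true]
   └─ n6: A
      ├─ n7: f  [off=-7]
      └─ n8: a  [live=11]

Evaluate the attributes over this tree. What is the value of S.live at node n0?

15

1. n1.hot = false  [false]
2. n2.sig = 27  [27]
3. n3.tag = false  [terminal]
4. n4.tag = true  [terminal]
5. n5.tag = true  [terminal]
6. n2.off = 29  [D.sig * 2 - 25]
7. n6.wid = 15  [15]
8. n7.off = -7  [terminal]
9. n8.live = 11  [terminal]
10. n6.val = false  [f.off == A.wid]
11. n6.sig = 12  [f.off * 3 + 33]
12. n1.depth = 30  [A.sig + 18]
13. n1.ok = "qq"  ["qq"]
14. n0.ok = 15  [E.depth - 15]
15. n0.live = 15  [E.depth - 15]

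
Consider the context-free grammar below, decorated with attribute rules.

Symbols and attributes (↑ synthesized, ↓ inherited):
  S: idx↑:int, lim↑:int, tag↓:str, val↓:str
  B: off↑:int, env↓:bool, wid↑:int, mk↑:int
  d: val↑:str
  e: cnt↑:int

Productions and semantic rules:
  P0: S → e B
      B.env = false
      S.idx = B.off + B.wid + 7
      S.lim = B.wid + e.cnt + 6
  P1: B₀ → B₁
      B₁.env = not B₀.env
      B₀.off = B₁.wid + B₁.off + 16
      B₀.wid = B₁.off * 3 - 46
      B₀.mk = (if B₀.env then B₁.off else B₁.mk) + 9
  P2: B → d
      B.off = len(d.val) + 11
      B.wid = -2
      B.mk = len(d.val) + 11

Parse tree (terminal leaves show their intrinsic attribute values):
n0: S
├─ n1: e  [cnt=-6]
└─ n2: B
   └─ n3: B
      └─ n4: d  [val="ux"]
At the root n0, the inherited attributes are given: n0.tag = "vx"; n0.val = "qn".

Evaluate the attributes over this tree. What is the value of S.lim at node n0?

-7

1. n0.tag = "vx"  [given at root]
2. n0.val = "qn"  [given at root]
3. n1.cnt = -6  [terminal]
4. n2.env = false  [false]
5. n3.env = true  [not B₀.env]
6. n4.val = "ux"  [terminal]
7. n3.off = 13  [len(d.val) + 11]
8. n3.wid = -2  [-2]
9. n3.mk = 13  [len(d.val) + 11]
10. n2.off = 27  [B₁.wid + B₁.off + 16]
11. n2.wid = -7  [B₁.off * 3 - 46]
12. n2.mk = 22  [(if B₀.env then B₁.off else B₁.mk) + 9]
13. n0.idx = 27  [B.off + B.wid + 7]
14. n0.lim = -7  [B.wid + e.cnt + 6]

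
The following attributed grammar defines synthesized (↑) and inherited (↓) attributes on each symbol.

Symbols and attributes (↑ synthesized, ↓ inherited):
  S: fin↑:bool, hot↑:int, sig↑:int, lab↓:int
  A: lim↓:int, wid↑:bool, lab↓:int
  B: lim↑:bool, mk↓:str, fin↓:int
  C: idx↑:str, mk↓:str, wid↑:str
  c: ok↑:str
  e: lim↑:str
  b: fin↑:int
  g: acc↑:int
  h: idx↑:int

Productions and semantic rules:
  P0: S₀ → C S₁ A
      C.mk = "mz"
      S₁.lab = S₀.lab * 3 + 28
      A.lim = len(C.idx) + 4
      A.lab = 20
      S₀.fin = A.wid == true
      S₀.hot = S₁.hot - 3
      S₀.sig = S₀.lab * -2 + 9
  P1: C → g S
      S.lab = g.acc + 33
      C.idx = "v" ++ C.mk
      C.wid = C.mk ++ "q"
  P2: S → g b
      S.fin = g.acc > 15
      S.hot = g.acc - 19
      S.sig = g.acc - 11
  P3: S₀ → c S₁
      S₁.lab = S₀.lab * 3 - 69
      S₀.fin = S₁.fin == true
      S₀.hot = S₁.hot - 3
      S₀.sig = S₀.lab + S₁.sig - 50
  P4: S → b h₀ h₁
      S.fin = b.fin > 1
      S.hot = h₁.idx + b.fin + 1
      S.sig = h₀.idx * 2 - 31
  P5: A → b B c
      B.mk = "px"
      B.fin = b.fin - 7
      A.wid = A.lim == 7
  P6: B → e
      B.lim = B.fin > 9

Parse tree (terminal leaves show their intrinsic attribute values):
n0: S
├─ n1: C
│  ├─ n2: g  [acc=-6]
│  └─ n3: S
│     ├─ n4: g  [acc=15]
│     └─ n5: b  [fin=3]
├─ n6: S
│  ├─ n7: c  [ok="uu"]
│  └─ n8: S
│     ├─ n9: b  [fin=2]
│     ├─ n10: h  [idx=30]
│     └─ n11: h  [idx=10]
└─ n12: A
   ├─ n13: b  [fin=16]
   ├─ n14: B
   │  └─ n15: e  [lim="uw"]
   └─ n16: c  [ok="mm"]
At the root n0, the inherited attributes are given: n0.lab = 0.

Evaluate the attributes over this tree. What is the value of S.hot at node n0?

7

1. n0.lab = 0  [given at root]
2. n1.mk = "mz"  ["mz"]
3. n2.acc = -6  [terminal]
4. n3.lab = 27  [g.acc + 33]
5. n4.acc = 15  [terminal]
6. n5.fin = 3  [terminal]
7. n3.fin = false  [g.acc > 15]
8. n3.hot = -4  [g.acc - 19]
9. n3.sig = 4  [g.acc - 11]
10. n1.idx = "vmz"  ["v" ++ C.mk]
11. n1.wid = "mzq"  [C.mk ++ "q"]
12. n6.lab = 28  [S₀.lab * 3 + 28]
13. n7.ok = "uu"  [terminal]
14. n8.lab = 15  [S₀.lab * 3 - 69]
15. n9.fin = 2  [terminal]
16. n10.idx = 30  [terminal]
17. n11.idx = 10  [terminal]
18. n8.fin = true  [b.fin > 1]
19. n8.hot = 13  [h₁.idx + b.fin + 1]
20. n8.sig = 29  [h₀.idx * 2 - 31]
21. n6.fin = true  [S₁.fin == true]
22. n6.hot = 10  [S₁.hot - 3]
23. n6.sig = 7  [S₀.lab + S₁.sig - 50]
24. n12.lim = 7  [len(C.idx) + 4]
25. n12.lab = 20  [20]
26. n13.fin = 16  [terminal]
27. n14.mk = "px"  ["px"]
28. n14.fin = 9  [b.fin - 7]
29. n15.lim = "uw"  [terminal]
30. n14.lim = false  [B.fin > 9]
31. n16.ok = "mm"  [terminal]
32. n12.wid = true  [A.lim == 7]
33. n0.fin = true  [A.wid == true]
34. n0.hot = 7  [S₁.hot - 3]
35. n0.sig = 9  [S₀.lab * -2 + 9]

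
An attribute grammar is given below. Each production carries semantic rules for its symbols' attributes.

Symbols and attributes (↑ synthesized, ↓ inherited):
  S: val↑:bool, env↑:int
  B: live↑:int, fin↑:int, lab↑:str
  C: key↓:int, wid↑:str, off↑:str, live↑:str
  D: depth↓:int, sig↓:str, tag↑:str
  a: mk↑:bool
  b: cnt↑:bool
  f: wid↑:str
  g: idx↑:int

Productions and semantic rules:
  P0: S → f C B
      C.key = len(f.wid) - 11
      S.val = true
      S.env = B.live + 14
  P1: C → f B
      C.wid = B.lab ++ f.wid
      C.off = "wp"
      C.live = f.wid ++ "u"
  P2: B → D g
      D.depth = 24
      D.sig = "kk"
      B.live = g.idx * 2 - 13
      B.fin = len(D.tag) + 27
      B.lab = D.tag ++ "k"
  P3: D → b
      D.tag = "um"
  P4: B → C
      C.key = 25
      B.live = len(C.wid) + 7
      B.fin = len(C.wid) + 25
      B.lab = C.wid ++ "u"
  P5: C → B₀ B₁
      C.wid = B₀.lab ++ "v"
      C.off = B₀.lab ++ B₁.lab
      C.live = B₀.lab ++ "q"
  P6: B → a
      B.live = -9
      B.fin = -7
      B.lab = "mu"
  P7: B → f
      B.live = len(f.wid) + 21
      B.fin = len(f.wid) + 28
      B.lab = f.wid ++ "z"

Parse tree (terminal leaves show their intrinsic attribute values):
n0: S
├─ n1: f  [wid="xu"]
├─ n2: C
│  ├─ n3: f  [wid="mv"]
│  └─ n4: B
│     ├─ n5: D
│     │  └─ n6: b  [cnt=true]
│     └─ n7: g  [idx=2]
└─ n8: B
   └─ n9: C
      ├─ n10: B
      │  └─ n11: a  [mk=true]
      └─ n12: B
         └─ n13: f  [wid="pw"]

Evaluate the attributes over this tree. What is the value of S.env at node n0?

1. n1.wid = "xu"  [terminal]
2. n2.key = -9  [len(f.wid) - 11]
3. n3.wid = "mv"  [terminal]
4. n5.depth = 24  [24]
5. n5.sig = "kk"  ["kk"]
6. n6.cnt = true  [terminal]
7. n5.tag = "um"  ["um"]
8. n7.idx = 2  [terminal]
9. n4.live = -9  [g.idx * 2 - 13]
10. n4.fin = 29  [len(D.tag) + 27]
11. n4.lab = "umk"  [D.tag ++ "k"]
12. n2.wid = "umkmv"  [B.lab ++ f.wid]
13. n2.off = "wp"  ["wp"]
14. n2.live = "mvu"  [f.wid ++ "u"]
15. n9.key = 25  [25]
16. n11.mk = true  [terminal]
17. n10.live = -9  [-9]
18. n10.fin = -7  [-7]
19. n10.lab = "mu"  ["mu"]
20. n13.wid = "pw"  [terminal]
21. n12.live = 23  [len(f.wid) + 21]
22. n12.fin = 30  [len(f.wid) + 28]
23. n12.lab = "pwz"  [f.wid ++ "z"]
24. n9.wid = "muv"  [B₀.lab ++ "v"]
25. n9.off = "mupwz"  [B₀.lab ++ B₁.lab]
26. n9.live = "muq"  [B₀.lab ++ "q"]
27. n8.live = 10  [len(C.wid) + 7]
28. n8.fin = 28  [len(C.wid) + 25]
29. n8.lab = "muvu"  [C.wid ++ "u"]
30. n0.val = true  [true]
31. n0.env = 24  [B.live + 14]

24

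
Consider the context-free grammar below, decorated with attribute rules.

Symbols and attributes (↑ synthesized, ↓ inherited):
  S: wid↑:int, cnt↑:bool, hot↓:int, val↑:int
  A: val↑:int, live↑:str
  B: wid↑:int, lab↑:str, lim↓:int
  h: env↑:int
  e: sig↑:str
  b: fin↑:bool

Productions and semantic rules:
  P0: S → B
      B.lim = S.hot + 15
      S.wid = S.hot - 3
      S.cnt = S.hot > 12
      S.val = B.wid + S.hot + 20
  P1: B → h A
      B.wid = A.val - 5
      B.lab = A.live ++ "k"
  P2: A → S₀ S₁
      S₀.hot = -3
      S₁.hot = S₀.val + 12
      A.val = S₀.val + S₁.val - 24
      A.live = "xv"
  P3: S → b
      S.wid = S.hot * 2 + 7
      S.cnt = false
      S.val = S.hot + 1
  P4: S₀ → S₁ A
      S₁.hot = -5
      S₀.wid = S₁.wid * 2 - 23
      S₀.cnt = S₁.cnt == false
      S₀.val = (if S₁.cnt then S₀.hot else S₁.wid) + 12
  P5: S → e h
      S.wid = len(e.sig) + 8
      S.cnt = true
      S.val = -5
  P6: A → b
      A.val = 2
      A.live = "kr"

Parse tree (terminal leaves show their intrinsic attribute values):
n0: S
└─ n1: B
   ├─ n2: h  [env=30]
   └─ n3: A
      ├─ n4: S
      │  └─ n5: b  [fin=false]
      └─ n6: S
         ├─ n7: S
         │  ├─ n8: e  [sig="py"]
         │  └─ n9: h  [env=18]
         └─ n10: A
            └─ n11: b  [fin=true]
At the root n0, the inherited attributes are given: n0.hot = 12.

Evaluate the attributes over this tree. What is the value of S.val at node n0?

1. n0.hot = 12  [given at root]
2. n1.lim = 27  [S.hot + 15]
3. n2.env = 30  [terminal]
4. n4.hot = -3  [-3]
5. n5.fin = false  [terminal]
6. n4.wid = 1  [S.hot * 2 + 7]
7. n4.cnt = false  [false]
8. n4.val = -2  [S.hot + 1]
9. n6.hot = 10  [S₀.val + 12]
10. n7.hot = -5  [-5]
11. n8.sig = "py"  [terminal]
12. n9.env = 18  [terminal]
13. n7.wid = 10  [len(e.sig) + 8]
14. n7.cnt = true  [true]
15. n7.val = -5  [-5]
16. n11.fin = true  [terminal]
17. n10.val = 2  [2]
18. n10.live = "kr"  ["kr"]
19. n6.wid = -3  [S₁.wid * 2 - 23]
20. n6.cnt = false  [S₁.cnt == false]
21. n6.val = 22  [(if S₁.cnt then S₀.hot else S₁.wid) + 12]
22. n3.val = -4  [S₀.val + S₁.val - 24]
23. n3.live = "xv"  ["xv"]
24. n1.wid = -9  [A.val - 5]
25. n1.lab = "xvk"  [A.live ++ "k"]
26. n0.wid = 9  [S.hot - 3]
27. n0.cnt = false  [S.hot > 12]
28. n0.val = 23  [B.wid + S.hot + 20]

23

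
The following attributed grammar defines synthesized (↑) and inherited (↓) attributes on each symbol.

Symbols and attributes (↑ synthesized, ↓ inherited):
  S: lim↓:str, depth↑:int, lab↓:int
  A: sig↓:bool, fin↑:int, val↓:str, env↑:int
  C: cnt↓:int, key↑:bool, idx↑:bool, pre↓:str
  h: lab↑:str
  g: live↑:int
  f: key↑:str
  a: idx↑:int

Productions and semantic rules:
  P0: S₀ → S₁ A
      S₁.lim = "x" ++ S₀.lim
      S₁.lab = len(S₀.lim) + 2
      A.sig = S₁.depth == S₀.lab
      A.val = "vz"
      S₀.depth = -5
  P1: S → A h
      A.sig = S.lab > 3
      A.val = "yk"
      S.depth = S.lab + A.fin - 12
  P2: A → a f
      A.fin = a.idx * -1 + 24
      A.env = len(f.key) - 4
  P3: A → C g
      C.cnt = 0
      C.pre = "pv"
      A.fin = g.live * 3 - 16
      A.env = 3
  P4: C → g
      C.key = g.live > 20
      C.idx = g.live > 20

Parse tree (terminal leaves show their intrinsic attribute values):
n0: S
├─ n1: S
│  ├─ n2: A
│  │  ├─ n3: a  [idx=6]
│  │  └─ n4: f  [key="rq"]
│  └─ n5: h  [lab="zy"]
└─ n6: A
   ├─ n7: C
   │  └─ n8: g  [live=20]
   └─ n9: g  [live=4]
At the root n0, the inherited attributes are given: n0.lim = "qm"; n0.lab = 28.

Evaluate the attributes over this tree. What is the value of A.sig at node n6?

false

1. n0.lim = "qm"  [given at root]
2. n0.lab = 28  [given at root]
3. n1.lim = "xqm"  ["x" ++ S₀.lim]
4. n1.lab = 4  [len(S₀.lim) + 2]
5. n2.sig = true  [S.lab > 3]
6. n2.val = "yk"  ["yk"]
7. n3.idx = 6  [terminal]
8. n4.key = "rq"  [terminal]
9. n2.fin = 18  [a.idx * -1 + 24]
10. n2.env = -2  [len(f.key) - 4]
11. n5.lab = "zy"  [terminal]
12. n1.depth = 10  [S.lab + A.fin - 12]
13. n6.sig = false  [S₁.depth == S₀.lab]
14. n6.val = "vz"  ["vz"]
15. n7.cnt = 0  [0]
16. n7.pre = "pv"  ["pv"]
17. n8.live = 20  [terminal]
18. n7.key = false  [g.live > 20]
19. n7.idx = false  [g.live > 20]
20. n9.live = 4  [terminal]
21. n6.fin = -4  [g.live * 3 - 16]
22. n6.env = 3  [3]
23. n0.depth = -5  [-5]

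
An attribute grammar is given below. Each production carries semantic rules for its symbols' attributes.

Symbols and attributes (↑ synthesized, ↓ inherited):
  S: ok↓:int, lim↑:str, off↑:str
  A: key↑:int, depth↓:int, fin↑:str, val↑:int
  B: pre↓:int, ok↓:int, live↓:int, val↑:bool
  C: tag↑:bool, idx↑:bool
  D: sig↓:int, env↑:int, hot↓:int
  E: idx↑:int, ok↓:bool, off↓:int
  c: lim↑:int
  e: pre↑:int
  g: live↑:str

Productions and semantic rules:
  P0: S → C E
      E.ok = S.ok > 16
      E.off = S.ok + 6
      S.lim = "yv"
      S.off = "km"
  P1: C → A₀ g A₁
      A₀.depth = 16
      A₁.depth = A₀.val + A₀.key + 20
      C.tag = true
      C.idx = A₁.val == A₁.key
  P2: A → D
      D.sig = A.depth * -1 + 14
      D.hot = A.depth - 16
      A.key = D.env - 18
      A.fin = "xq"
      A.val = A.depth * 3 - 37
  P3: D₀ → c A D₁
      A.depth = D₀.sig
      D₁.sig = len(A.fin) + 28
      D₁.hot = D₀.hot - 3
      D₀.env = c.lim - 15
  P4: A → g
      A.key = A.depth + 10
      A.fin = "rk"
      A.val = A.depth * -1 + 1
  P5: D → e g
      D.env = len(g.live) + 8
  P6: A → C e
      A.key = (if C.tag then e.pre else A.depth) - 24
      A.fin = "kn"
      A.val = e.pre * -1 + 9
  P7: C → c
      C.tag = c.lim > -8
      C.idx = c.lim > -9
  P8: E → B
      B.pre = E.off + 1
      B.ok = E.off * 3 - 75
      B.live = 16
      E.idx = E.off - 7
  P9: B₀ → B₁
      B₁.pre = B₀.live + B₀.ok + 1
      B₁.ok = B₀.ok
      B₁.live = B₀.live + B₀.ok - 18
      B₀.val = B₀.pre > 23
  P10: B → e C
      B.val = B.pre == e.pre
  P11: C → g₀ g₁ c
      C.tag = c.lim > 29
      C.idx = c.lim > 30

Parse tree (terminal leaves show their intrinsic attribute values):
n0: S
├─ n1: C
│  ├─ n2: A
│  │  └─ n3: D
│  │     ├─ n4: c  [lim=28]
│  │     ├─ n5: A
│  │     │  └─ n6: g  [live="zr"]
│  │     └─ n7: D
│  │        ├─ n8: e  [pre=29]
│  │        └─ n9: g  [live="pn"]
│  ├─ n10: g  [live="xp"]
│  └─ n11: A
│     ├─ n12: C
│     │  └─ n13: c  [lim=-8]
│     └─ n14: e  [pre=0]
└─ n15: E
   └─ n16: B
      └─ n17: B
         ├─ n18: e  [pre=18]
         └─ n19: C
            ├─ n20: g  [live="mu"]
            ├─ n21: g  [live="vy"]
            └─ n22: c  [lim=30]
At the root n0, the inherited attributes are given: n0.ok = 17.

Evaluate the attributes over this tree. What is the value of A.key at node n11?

2

1. n0.ok = 17  [given at root]
2. n2.depth = 16  [16]
3. n3.sig = -2  [A.depth * -1 + 14]
4. n3.hot = 0  [A.depth - 16]
5. n4.lim = 28  [terminal]
6. n5.depth = -2  [D₀.sig]
7. n6.live = "zr"  [terminal]
8. n5.key = 8  [A.depth + 10]
9. n5.fin = "rk"  ["rk"]
10. n5.val = 3  [A.depth * -1 + 1]
11. n7.sig = 30  [len(A.fin) + 28]
12. n7.hot = -3  [D₀.hot - 3]
13. n8.pre = 29  [terminal]
14. n9.live = "pn"  [terminal]
15. n7.env = 10  [len(g.live) + 8]
16. n3.env = 13  [c.lim - 15]
17. n2.key = -5  [D.env - 18]
18. n2.fin = "xq"  ["xq"]
19. n2.val = 11  [A.depth * 3 - 37]
20. n10.live = "xp"  [terminal]
21. n11.depth = 26  [A₀.val + A₀.key + 20]
22. n13.lim = -8  [terminal]
23. n12.tag = false  [c.lim > -8]
24. n12.idx = true  [c.lim > -9]
25. n14.pre = 0  [terminal]
26. n11.key = 2  [(if C.tag then e.pre else A.depth) - 24]
27. n11.fin = "kn"  ["kn"]
28. n11.val = 9  [e.pre * -1 + 9]
29. n1.tag = true  [true]
30. n1.idx = false  [A₁.val == A₁.key]
31. n15.ok = true  [S.ok > 16]
32. n15.off = 23  [S.ok + 6]
33. n16.pre = 24  [E.off + 1]
34. n16.ok = -6  [E.off * 3 - 75]
35. n16.live = 16  [16]
36. n17.pre = 11  [B₀.live + B₀.ok + 1]
37. n17.ok = -6  [B₀.ok]
38. n17.live = -8  [B₀.live + B₀.ok - 18]
39. n18.pre = 18  [terminal]
40. n20.live = "mu"  [terminal]
41. n21.live = "vy"  [terminal]
42. n22.lim = 30  [terminal]
43. n19.tag = true  [c.lim > 29]
44. n19.idx = false  [c.lim > 30]
45. n17.val = false  [B.pre == e.pre]
46. n16.val = true  [B₀.pre > 23]
47. n15.idx = 16  [E.off - 7]
48. n0.lim = "yv"  ["yv"]
49. n0.off = "km"  ["km"]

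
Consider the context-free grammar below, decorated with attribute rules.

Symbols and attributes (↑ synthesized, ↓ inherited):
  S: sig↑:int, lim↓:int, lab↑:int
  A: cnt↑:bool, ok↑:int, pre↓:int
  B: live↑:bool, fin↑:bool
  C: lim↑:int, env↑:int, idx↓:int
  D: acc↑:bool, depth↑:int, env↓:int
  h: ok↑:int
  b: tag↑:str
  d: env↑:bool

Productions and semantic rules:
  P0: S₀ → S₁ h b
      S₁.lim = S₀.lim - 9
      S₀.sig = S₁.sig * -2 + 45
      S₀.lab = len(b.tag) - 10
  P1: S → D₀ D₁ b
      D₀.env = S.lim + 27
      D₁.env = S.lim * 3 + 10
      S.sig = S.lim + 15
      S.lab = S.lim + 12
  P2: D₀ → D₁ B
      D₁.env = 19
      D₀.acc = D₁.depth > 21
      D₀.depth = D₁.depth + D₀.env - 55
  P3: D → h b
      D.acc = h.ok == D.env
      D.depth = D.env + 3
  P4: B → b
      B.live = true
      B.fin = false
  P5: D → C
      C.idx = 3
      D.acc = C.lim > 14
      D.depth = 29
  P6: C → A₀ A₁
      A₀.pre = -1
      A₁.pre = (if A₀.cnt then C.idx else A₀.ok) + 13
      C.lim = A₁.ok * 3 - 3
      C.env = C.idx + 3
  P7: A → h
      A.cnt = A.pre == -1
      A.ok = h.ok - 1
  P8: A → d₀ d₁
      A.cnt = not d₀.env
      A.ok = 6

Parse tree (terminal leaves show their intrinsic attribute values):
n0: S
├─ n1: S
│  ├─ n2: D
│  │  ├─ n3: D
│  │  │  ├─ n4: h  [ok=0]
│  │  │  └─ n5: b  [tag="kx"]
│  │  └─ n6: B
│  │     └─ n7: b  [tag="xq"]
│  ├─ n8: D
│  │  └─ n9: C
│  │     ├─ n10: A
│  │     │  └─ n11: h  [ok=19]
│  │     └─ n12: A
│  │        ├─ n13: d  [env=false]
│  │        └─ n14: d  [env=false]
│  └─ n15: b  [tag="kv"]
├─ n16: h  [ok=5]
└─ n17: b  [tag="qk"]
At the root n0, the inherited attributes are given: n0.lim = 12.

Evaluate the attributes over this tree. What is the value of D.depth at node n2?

1. n0.lim = 12  [given at root]
2. n1.lim = 3  [S₀.lim - 9]
3. n2.env = 30  [S.lim + 27]
4. n3.env = 19  [19]
5. n4.ok = 0  [terminal]
6. n5.tag = "kx"  [terminal]
7. n3.acc = false  [h.ok == D.env]
8. n3.depth = 22  [D.env + 3]
9. n7.tag = "xq"  [terminal]
10. n6.live = true  [true]
11. n6.fin = false  [false]
12. n2.acc = true  [D₁.depth > 21]
13. n2.depth = -3  [D₁.depth + D₀.env - 55]
14. n8.env = 19  [S.lim * 3 + 10]
15. n9.idx = 3  [3]
16. n10.pre = -1  [-1]
17. n11.ok = 19  [terminal]
18. n10.cnt = true  [A.pre == -1]
19. n10.ok = 18  [h.ok - 1]
20. n12.pre = 16  [(if A₀.cnt then C.idx else A₀.ok) + 13]
21. n13.env = false  [terminal]
22. n14.env = false  [terminal]
23. n12.cnt = true  [not d₀.env]
24. n12.ok = 6  [6]
25. n9.lim = 15  [A₁.ok * 3 - 3]
26. n9.env = 6  [C.idx + 3]
27. n8.acc = true  [C.lim > 14]
28. n8.depth = 29  [29]
29. n15.tag = "kv"  [terminal]
30. n1.sig = 18  [S.lim + 15]
31. n1.lab = 15  [S.lim + 12]
32. n16.ok = 5  [terminal]
33. n17.tag = "qk"  [terminal]
34. n0.sig = 9  [S₁.sig * -2 + 45]
35. n0.lab = -8  [len(b.tag) - 10]

-3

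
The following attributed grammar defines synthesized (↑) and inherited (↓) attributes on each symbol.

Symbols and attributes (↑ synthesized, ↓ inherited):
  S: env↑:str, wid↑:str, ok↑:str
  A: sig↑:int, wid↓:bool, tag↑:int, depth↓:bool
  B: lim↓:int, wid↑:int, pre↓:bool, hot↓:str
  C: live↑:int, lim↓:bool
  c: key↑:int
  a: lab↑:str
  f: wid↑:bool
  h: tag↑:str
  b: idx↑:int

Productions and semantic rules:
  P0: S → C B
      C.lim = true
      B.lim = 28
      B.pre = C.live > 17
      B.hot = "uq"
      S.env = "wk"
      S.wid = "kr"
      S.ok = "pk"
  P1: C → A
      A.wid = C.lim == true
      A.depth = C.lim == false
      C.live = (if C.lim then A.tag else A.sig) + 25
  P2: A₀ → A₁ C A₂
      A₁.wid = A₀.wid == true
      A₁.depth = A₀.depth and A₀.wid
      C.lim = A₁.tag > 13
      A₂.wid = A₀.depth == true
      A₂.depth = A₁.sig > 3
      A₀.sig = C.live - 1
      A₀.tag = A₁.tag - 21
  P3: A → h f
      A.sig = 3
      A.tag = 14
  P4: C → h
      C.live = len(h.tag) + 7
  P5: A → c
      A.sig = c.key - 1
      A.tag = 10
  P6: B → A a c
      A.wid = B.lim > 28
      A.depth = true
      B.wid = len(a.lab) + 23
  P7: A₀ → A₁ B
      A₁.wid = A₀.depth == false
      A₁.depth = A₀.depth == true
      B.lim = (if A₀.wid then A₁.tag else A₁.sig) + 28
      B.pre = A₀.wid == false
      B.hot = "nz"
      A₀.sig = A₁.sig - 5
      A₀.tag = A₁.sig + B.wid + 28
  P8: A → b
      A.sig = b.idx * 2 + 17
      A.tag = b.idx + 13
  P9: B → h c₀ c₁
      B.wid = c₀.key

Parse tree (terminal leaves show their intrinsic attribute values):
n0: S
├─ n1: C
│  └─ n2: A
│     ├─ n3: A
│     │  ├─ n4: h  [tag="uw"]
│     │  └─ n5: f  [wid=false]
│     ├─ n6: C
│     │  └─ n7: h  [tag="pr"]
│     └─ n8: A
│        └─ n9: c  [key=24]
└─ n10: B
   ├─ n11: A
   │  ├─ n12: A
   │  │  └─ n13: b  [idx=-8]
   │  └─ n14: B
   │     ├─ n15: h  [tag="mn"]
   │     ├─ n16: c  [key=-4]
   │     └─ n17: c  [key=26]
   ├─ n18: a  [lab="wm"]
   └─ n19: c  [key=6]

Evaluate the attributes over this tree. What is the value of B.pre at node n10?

true

1. n1.lim = true  [true]
2. n2.wid = true  [C.lim == true]
3. n2.depth = false  [C.lim == false]
4. n3.wid = true  [A₀.wid == true]
5. n3.depth = false  [A₀.depth and A₀.wid]
6. n4.tag = "uw"  [terminal]
7. n5.wid = false  [terminal]
8. n3.sig = 3  [3]
9. n3.tag = 14  [14]
10. n6.lim = true  [A₁.tag > 13]
11. n7.tag = "pr"  [terminal]
12. n6.live = 9  [len(h.tag) + 7]
13. n8.wid = false  [A₀.depth == true]
14. n8.depth = false  [A₁.sig > 3]
15. n9.key = 24  [terminal]
16. n8.sig = 23  [c.key - 1]
17. n8.tag = 10  [10]
18. n2.sig = 8  [C.live - 1]
19. n2.tag = -7  [A₁.tag - 21]
20. n1.live = 18  [(if C.lim then A.tag else A.sig) + 25]
21. n10.lim = 28  [28]
22. n10.pre = true  [C.live > 17]
23. n10.hot = "uq"  ["uq"]
24. n11.wid = false  [B.lim > 28]
25. n11.depth = true  [true]
26. n12.wid = false  [A₀.depth == false]
27. n12.depth = true  [A₀.depth == true]
28. n13.idx = -8  [terminal]
29. n12.sig = 1  [b.idx * 2 + 17]
30. n12.tag = 5  [b.idx + 13]
31. n14.lim = 29  [(if A₀.wid then A₁.tag else A₁.sig) + 28]
32. n14.pre = true  [A₀.wid == false]
33. n14.hot = "nz"  ["nz"]
34. n15.tag = "mn"  [terminal]
35. n16.key = -4  [terminal]
36. n17.key = 26  [terminal]
37. n14.wid = -4  [c₀.key]
38. n11.sig = -4  [A₁.sig - 5]
39. n11.tag = 25  [A₁.sig + B.wid + 28]
40. n18.lab = "wm"  [terminal]
41. n19.key = 6  [terminal]
42. n10.wid = 25  [len(a.lab) + 23]
43. n0.env = "wk"  ["wk"]
44. n0.wid = "kr"  ["kr"]
45. n0.ok = "pk"  ["pk"]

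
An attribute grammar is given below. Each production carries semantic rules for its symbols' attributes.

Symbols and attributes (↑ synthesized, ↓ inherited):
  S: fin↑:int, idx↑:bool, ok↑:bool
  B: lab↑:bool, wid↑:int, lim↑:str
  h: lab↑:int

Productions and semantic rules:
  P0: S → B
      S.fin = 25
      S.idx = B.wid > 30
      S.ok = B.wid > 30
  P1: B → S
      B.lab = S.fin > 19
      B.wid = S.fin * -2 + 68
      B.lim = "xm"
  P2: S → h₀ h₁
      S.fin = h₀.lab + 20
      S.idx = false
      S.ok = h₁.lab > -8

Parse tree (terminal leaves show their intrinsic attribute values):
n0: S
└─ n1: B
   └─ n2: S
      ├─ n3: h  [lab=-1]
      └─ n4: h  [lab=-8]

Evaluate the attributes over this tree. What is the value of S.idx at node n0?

false

1. n3.lab = -1  [terminal]
2. n4.lab = -8  [terminal]
3. n2.fin = 19  [h₀.lab + 20]
4. n2.idx = false  [false]
5. n2.ok = false  [h₁.lab > -8]
6. n1.lab = false  [S.fin > 19]
7. n1.wid = 30  [S.fin * -2 + 68]
8. n1.lim = "xm"  ["xm"]
9. n0.fin = 25  [25]
10. n0.idx = false  [B.wid > 30]
11. n0.ok = false  [B.wid > 30]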